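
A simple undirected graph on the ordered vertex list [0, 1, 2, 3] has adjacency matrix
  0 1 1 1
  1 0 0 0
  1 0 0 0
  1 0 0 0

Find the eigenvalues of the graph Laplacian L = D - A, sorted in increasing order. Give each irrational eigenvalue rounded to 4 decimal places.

[0, 1, 1, 4]

Reading degrees in the order [0, 1, 2, 3] gives [3, 1, 1, 1]; set D = diag(3, 1, 1, 1) and form L = D - A. The multiplicity of 0 as a Laplacian eigenvalue equals the number of connected components.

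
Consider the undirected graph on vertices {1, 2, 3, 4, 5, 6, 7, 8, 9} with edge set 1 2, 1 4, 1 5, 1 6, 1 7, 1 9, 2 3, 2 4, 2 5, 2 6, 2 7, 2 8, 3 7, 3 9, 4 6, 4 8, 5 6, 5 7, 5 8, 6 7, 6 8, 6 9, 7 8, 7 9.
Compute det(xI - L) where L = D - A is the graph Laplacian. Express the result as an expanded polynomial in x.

x^9 - 48x^8 + 991x^7 - 11476x^6 + 81384x^5 - 361202x^4 + 977512x^3 - 1470716x^2 + 938466x

With the vertex order [1, 2, 3, 4, 5, 6, 7, 8, 9], the degrees are [6, 7, 3, 4, 5, 7, 7, 5, 4], giving D = diag(6, 7, 3, 4, 5, 7, 7, 5, 4) and L = D - A. L has integer entries, so p(x) = det(xI - L) has integer coefficients. Expanding the determinant yields x^9 - 48x^8 + 991x^7 - 11476x^6 + 81384x^5 - 361202x^4 + 977512x^3 - 1470716x^2 + 938466x. Since p(0) = det(-L) = 0, x divides p(x). The eigenvalues sum to 48, which equals trace(L) = 2|E|.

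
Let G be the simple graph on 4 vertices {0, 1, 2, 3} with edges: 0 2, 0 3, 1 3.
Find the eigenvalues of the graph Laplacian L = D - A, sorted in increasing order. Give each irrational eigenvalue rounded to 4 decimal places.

[0, 0.5858, 2, 3.4142]

Reading degrees in the order [0, 1, 2, 3] gives [2, 1, 1, 2]; set D = diag(2, 1, 1, 2) and form L = D - A. Since every row of L sums to 0, the all-ones vector is in the kernel and 0 is an eigenvalue. The single zero eigenvalue shows the graph is connected.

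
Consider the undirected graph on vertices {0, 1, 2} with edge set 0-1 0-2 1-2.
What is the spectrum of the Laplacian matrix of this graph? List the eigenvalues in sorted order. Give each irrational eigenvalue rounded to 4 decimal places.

Each diagonal entry of L is the vertex degree and each off-diagonal entry is -1 where an edge is present, 0 otherwise; in the order [0, 1, 2] the diagonal is [2, 2, 2]. L is symmetric positive semidefinite, so every eigenvalue is real and nonnegative. The single zero eigenvalue shows the graph is connected. There is one zero in the spectrum, matching the 1 component.

[0, 3, 3]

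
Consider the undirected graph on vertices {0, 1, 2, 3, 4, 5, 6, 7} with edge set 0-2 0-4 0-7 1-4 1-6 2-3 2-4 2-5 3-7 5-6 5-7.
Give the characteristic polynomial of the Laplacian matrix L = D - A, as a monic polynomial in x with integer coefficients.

x^8 - 22x^7 + 199x^6 - 956x^5 + 2622x^4 - 4080x^3 + 3307x^2 - 1064x

Each diagonal entry of L is the vertex degree and each off-diagonal entry is -1 where an edge is present, 0 otherwise; in the order [0, 1, 2, 3, 4, 5, 6, 7] the diagonal is [3, 2, 4, 2, 3, 3, 2, 3]. Computing det(xI - L) by cofactor expansion (or equivalently via sum-over-permutations) gives x^8 - 22x^7 + 199x^6 - 956x^5 + 2622x^4 - 4080x^3 + 3307x^2 - 1064x. Since p(0) = det(-L) = 0, x divides p(x). The largest eigenvalue, 5.7410, is at most the vertex count 8. The eigenvalues sum to 22, which equals trace(L) = 2|E|.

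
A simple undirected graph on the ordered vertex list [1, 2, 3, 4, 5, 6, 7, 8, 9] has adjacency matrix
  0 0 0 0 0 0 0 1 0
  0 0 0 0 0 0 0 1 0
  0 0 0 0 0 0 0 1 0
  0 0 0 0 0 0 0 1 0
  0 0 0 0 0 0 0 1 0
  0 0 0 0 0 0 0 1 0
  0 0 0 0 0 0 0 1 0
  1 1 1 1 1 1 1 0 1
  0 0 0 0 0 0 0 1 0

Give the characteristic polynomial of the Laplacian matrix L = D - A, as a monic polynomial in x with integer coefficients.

With the vertex order [1, 2, 3, 4, 5, 6, 7, 8, 9], the degrees are [1, 1, 1, 1, 1, 1, 1, 8, 1], giving D = diag(1, 1, 1, 1, 1, 1, 1, 8, 1) and L = D - A. Computing det(xI - L) by cofactor expansion (or equivalently via sum-over-permutations) gives x^9 - 16x^8 + 84x^7 - 224x^6 + 350x^5 - 336x^4 + 196x^3 - 64x^2 + 9x. The constant term is 0 because L is singular (the all-ones vector lies in its kernel). By the matrix-tree theorem the graph has (1/9) * product of the nonzero eigenvalues = 1 spanning tree. The largest eigenvalue, 9, is at most the vertex count 9.

x^9 - 16x^8 + 84x^7 - 224x^6 + 350x^5 - 336x^4 + 196x^3 - 64x^2 + 9x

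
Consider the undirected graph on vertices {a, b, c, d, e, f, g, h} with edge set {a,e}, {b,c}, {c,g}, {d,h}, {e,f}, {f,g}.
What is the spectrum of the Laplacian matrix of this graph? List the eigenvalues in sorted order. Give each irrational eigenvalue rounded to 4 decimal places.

[0, 0, 0.2679, 1, 2, 2, 3, 3.7321]

With the vertex order [a, b, c, d, e, f, g, h], the degrees are [1, 1, 2, 1, 2, 2, 2, 1], giving D = diag(1, 1, 2, 1, 2, 2, 2, 1) and L = D - A. L is symmetric positive semidefinite, so every eigenvalue is real and nonnegative. The 2 zero eigenvalues correspond to the 2 connected components.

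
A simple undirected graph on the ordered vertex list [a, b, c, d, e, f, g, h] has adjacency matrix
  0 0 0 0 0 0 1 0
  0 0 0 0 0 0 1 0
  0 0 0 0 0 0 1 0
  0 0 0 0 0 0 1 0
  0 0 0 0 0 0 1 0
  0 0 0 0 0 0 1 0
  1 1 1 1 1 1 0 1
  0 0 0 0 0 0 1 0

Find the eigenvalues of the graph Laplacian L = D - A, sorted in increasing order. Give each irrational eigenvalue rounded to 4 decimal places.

With the vertex order [a, b, c, d, e, f, g, h], the degrees are [1, 1, 1, 1, 1, 1, 7, 1], giving D = diag(1, 1, 1, 1, 1, 1, 7, 1) and L = D - A. Diagonalising L (or applying a numerical eigensolver to the 8x8 matrix) gives the spectrum above. The single zero eigenvalue shows the graph is connected. The eigenvalues sum to 14, which equals trace(L) = 2|E|.

[0, 1, 1, 1, 1, 1, 1, 8]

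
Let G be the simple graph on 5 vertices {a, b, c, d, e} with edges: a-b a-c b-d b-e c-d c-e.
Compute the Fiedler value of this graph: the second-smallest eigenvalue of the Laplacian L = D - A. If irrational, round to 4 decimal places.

Reading degrees in the order [a, b, c, d, e] gives [2, 3, 3, 2, 2]; set D = diag(2, 3, 3, 2, 2) and form L = D - A. The sorted Laplacian eigenvalues are [0, 2, 2, 3, 5]; the algebraic connectivity is the second entry, 2. The largest eigenvalue, 5, is at most the vertex count 5.

2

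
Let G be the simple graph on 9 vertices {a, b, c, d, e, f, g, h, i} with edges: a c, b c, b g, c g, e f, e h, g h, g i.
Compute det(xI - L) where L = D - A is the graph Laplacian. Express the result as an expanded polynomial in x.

Each diagonal entry of L is the vertex degree and each off-diagonal entry is -1 where an edge is present, 0 otherwise; in the order [a, b, c, d, e, f, g, h, i] the diagonal is [1, 2, 3, 0, 2, 1, 4, 2, 1]. Computing det(xI - L) by cofactor expansion (or equivalently via sum-over-permutations) gives x^9 - 16x^8 + 100x^7 - 312x^6 + 516x^5 - 444x^4 + 178x^3 - 24x^2. The coefficient of x^8 equals -trace(L) = -16, matching the sum of degrees.

x^9 - 16x^8 + 100x^7 - 312x^6 + 516x^5 - 444x^4 + 178x^3 - 24x^2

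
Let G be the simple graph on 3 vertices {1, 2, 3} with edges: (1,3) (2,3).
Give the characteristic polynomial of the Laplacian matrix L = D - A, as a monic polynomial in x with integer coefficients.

Reading degrees in the order [1, 2, 3] gives [1, 1, 2]; set D = diag(1, 1, 2) and form L = D - A. The eigenvalues of L are [0, 1, 3]; the characteristic polynomial is the product of (x - lambda_i), which multiplies out to x^3 - 4x^2 + 3x. The coefficient of x^2 equals -trace(L) = -4, matching the sum of degrees. The largest eigenvalue, 3, is at most the vertex count 3. There is one zero in the spectrum, matching the 1 component.

x^3 - 4x^2 + 3x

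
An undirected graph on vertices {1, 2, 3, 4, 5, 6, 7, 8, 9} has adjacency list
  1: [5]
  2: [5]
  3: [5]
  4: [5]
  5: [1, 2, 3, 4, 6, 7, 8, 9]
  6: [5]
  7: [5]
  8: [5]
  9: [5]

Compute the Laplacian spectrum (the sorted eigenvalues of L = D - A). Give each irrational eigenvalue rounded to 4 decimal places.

With the vertex order [1, 2, 3, 4, 5, 6, 7, 8, 9], the degrees are [1, 1, 1, 1, 8, 1, 1, 1, 1], giving D = diag(1, 1, 1, 1, 8, 1, 1, 1, 1) and L = D - A. L is symmetric positive semidefinite, so every eigenvalue is real and nonnegative. The single zero eigenvalue shows the graph is connected. The largest eigenvalue, 9, is at most the vertex count 9.

[0, 1, 1, 1, 1, 1, 1, 1, 9]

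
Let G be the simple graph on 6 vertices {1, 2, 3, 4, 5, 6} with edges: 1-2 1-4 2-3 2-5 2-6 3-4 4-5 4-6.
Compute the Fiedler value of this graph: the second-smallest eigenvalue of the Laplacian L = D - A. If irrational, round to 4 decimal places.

With the vertex order [1, 2, 3, 4, 5, 6], the degrees are [2, 4, 2, 4, 2, 2], giving D = diag(2, 4, 2, 4, 2, 2) and L = D - A. Computing the eigenvalues of L and sorting gives [0, 2, 2, 2, 4, 6]. The Fiedler value lambda_2 = 2 is strictly positive, so the graph is connected. The eigenvalues sum to 16, which equals trace(L) = 2|E|.

2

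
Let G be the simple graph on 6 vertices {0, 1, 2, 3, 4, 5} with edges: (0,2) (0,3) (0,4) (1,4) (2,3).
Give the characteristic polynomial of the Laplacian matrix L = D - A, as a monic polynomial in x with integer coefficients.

x^6 - 10x^5 + 34x^4 - 44x^3 + 15x^2

Each diagonal entry of L is the vertex degree and each off-diagonal entry is -1 where an edge is present, 0 otherwise; in the order [0, 1, 2, 3, 4, 5] the diagonal is [3, 1, 2, 2, 2, 0]. Computing det(xI - L) by cofactor expansion (or equivalently via sum-over-permutations) gives x^6 - 10x^5 + 34x^4 - 44x^3 + 15x^2. The coefficient of x^5 equals -trace(L) = -10, matching the sum of degrees. The eigenvalues sum to 10, which equals trace(L) = 2|E|.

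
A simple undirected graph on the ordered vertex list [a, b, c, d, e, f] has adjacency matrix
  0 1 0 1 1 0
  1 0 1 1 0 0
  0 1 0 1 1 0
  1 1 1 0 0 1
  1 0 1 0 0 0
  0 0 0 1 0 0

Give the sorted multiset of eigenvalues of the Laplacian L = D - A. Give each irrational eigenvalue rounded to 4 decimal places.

[0, 0.8929, 2.2123, 3, 4.5262, 5.3686]

With the vertex order [a, b, c, d, e, f], the degrees are [3, 3, 3, 4, 2, 1], giving D = diag(3, 3, 3, 4, 2, 1) and L = D - A. Since every row of L sums to 0, the all-ones vector is in the kernel and 0 is an eigenvalue. The single zero eigenvalue shows the graph is connected. By the matrix-tree theorem the graph has (1/6) * product of the nonzero eigenvalues = 24 spanning trees.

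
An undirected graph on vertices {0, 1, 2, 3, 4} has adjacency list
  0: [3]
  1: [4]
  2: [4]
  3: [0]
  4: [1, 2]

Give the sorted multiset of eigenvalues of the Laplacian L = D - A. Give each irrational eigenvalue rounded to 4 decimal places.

[0, 0, 1, 2, 3]

With the vertex order [0, 1, 2, 3, 4], the degrees are [1, 1, 1, 1, 2], giving D = diag(1, 1, 1, 1, 2) and L = D - A. The multiplicity of 0 as a Laplacian eigenvalue equals the number of connected components. The 2 zero eigenvalues correspond to the 2 connected components. The largest eigenvalue, 3, is at most the vertex count 5.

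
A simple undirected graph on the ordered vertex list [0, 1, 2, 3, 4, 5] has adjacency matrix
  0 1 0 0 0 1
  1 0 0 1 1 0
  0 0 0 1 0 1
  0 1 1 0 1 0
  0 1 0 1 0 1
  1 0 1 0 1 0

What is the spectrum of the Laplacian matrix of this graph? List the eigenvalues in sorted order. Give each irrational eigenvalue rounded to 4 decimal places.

[0, 1.5858, 2, 3, 4.4142, 5]

Each diagonal entry of L is the vertex degree and each off-diagonal entry is -1 where an edge is present, 0 otherwise; in the order [0, 1, 2, 3, 4, 5] the diagonal is [2, 3, 2, 3, 3, 3]. The multiplicity of 0 as a Laplacian eigenvalue equals the number of connected components. The eigenvalues sum to 16, which equals trace(L) = 2|E|.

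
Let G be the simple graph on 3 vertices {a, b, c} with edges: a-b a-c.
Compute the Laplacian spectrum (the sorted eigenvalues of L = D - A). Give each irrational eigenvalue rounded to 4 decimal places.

Reading degrees in the order [a, b, c] gives [2, 1, 1]; set D = diag(2, 1, 1) and form L = D - A. L is symmetric positive semidefinite, so every eigenvalue is real and nonnegative.

[0, 1, 3]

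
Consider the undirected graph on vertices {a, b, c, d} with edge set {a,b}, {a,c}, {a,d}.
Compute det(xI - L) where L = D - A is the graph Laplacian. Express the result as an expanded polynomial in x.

Each diagonal entry of L is the vertex degree and each off-diagonal entry is -1 where an edge is present, 0 otherwise; in the order [a, b, c, d] the diagonal is [3, 1, 1, 1]. L has integer entries, so p(x) = det(xI - L) has integer coefficients. Expanding the determinant yields x^4 - 6x^3 + 9x^2 - 4x. The coefficient of x^3 equals -trace(L) = -6, matching the sum of degrees. By the matrix-tree theorem the graph has (1/4) * product of the nonzero eigenvalues = 1 spanning tree.

x^4 - 6x^3 + 9x^2 - 4x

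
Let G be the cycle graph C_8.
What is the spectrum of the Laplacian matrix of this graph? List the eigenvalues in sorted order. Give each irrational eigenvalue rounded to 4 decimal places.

[0, 0.5858, 0.5858, 2, 2, 3.4142, 3.4142, 4]

The graph has 8 vertices and degree multiset [2, 2, 2, 2, 2, 2, 2, 2]; D is the diagonal matrix of degrees and L = D - A. L is symmetric positive semidefinite, so every eigenvalue is real and nonnegative.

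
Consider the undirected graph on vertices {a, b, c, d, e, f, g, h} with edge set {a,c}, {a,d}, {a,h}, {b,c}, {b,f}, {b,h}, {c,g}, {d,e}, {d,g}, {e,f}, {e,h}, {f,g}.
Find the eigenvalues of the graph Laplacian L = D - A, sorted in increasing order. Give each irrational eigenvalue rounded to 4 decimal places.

[0, 2, 2, 2, 4, 4, 4, 6]

With the vertex order [a, b, c, d, e, f, g, h], the degrees are [3, 3, 3, 3, 3, 3, 3, 3], giving D = diag(3, 3, 3, 3, 3, 3, 3, 3) and L = D - A. Diagonalising L (or applying a numerical eigensolver to the 8x8 matrix) gives the spectrum above.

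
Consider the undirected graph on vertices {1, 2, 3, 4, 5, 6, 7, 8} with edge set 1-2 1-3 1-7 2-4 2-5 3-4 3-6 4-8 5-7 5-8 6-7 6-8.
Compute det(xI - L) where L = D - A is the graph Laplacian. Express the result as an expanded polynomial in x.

Each diagonal entry of L is the vertex degree and each off-diagonal entry is -1 where an edge is present, 0 otherwise; in the order [1, 2, 3, 4, 5, 6, 7, 8] the diagonal is [3, 3, 3, 3, 3, 3, 3, 3]. The eigenvalues of L are [0, 2, 2, 2, 4, 4, 4, 6]; the characteristic polynomial is the product of (x - lambda_i), which multiplies out to x^8 - 24x^7 + 240x^6 - 1296x^5 + 4080x^4 - 7488x^3 + 7424x^2 - 3072x. The coefficient of x^7 equals -trace(L) = -24, matching the sum of degrees.

x^8 - 24x^7 + 240x^6 - 1296x^5 + 4080x^4 - 7488x^3 + 7424x^2 - 3072x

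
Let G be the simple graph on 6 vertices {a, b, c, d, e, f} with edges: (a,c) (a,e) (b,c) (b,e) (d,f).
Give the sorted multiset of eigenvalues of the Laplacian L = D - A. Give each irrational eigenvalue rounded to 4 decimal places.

[0, 0, 2, 2, 2, 4]

With the vertex order [a, b, c, d, e, f], the degrees are [2, 2, 2, 1, 2, 1], giving D = diag(2, 2, 2, 1, 2, 1) and L = D - A. L is symmetric positive semidefinite, so every eigenvalue is real and nonnegative. The 2 zero eigenvalues correspond to the 2 connected components. There are 2 zeros in the spectrum, matching the 2 components. The largest eigenvalue, 4, is at most the vertex count 6.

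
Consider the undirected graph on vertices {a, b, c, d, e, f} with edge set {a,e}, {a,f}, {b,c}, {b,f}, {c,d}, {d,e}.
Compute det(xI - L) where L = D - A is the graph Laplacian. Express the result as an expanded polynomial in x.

With the vertex order [a, b, c, d, e, f], the degrees are [2, 2, 2, 2, 2, 2], giving D = diag(2, 2, 2, 2, 2, 2) and L = D - A. The eigenvalues of L are [0, 1, 1, 3, 3, 4]; the characteristic polynomial is the product of (x - lambda_i), which multiplies out to x^6 - 12x^5 + 54x^4 - 112x^3 + 105x^2 - 36x. Since p(0) = det(-L) = 0, x divides p(x). By the matrix-tree theorem the graph has (1/6) * product of the nonzero eigenvalues = 6 spanning trees.

x^6 - 12x^5 + 54x^4 - 112x^3 + 105x^2 - 36x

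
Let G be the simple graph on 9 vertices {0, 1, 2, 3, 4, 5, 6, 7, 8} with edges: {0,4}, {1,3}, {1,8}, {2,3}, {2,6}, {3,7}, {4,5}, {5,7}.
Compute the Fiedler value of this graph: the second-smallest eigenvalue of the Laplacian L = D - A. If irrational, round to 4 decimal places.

0.1708

With the vertex order [0, 1, 2, 3, 4, 5, 6, 7, 8], the degrees are [1, 2, 2, 3, 2, 2, 1, 2, 1], giving D = diag(1, 2, 2, 3, 2, 2, 1, 2, 1) and L = D - A. Computing the eigenvalues of L and sorting gives [0, 0.1708, 0.3820, 0.8503, 1.6761, 2.4165, 2.6180, 3.4421, 4.4442]. The Fiedler value lambda_2 = 0.1708 is strictly positive, so the graph is connected. There is one zero in the spectrum, matching the 1 component. By the matrix-tree theorem the graph has (1/9) * product of the nonzero eigenvalues = 1 spanning tree.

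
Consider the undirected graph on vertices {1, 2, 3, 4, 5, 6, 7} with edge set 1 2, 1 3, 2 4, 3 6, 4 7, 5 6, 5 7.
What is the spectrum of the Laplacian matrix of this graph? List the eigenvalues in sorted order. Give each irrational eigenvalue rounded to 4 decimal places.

[0, 0.7530, 0.7530, 2.4450, 2.4450, 3.8019, 3.8019]

With the vertex order [1, 2, 3, 4, 5, 6, 7], the degrees are [2, 2, 2, 2, 2, 2, 2], giving D = diag(2, 2, 2, 2, 2, 2, 2) and L = D - A. The multiplicity of 0 as a Laplacian eigenvalue equals the number of connected components. The largest eigenvalue, 3.8019, is at most the vertex count 7.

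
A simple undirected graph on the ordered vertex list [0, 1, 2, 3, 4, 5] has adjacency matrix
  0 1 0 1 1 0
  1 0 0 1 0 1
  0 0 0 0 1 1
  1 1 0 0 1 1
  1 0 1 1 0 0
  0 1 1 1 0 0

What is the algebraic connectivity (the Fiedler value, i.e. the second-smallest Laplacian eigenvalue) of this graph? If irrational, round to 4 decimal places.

With the vertex order [0, 1, 2, 3, 4, 5], the degrees are [3, 3, 2, 4, 3, 3], giving D = diag(3, 3, 2, 4, 3, 3) and L = D - A. The sorted Laplacian eigenvalues are [0, 1.6972, 2.3820, 4, 4.6180, 5.3028]; the algebraic connectivity is the second entry, 1.6972.

1.6972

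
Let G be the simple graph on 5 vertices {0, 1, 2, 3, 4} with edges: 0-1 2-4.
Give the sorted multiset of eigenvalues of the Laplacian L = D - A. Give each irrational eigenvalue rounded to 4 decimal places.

Reading degrees in the order [0, 1, 2, 3, 4] gives [1, 1, 1, 0, 1]; set D = diag(1, 1, 1, 0, 1) and form L = D - A. Since every row of L sums to 0, the all-ones vector is in the kernel and 0 is an eigenvalue. The 3 zero eigenvalues correspond to the 3 connected components. The largest eigenvalue, 2, is at most the vertex count 5. The eigenvalues sum to 4, which equals trace(L) = 2|E|.

[0, 0, 0, 2, 2]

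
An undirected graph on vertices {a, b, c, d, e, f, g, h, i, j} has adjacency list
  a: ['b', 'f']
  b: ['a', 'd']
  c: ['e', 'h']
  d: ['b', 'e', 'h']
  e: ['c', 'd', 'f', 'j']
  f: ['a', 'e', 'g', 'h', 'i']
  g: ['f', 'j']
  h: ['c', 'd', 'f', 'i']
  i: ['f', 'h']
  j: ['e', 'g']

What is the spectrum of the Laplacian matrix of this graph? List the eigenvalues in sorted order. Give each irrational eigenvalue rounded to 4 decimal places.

Reading degrees in the order [a, b, c, d, e, f, g, h, i, j] gives [2, 2, 2, 3, 4, 5, 2, 4, 2, 2]; set D = diag(2, 2, 2, 3, 4, 5, 2, 4, 2, 2) and form L = D - A. L is symmetric positive semidefinite, so every eigenvalue is real and nonnegative. The single zero eigenvalue shows the graph is connected.

[0, 0.8276, 1.1302, 1.5536, 2.2502, 2.7878, 3.3083, 4.3657, 5.0396, 6.7369]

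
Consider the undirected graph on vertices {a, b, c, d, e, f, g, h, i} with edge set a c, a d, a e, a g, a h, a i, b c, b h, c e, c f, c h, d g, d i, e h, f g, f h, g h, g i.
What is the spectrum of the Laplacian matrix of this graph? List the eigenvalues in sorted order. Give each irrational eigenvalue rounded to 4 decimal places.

Each diagonal entry of L is the vertex degree and each off-diagonal entry is -1 where an edge is present, 0 otherwise; in the order [a, b, c, d, e, f, g, h, i] the diagonal is [6, 2, 5, 3, 3, 3, 5, 6, 3]. Since every row of L sums to 0, the all-ones vector is in the kernel and 0 is an eigenvalue. The single zero eigenvalue shows the graph is connected. The eigenvalues sum to 36, which equals trace(L) = 2|E|. The largest eigenvalue, 7.4446, is at most the vertex count 9.

[0, 1.2928, 2.3471, 2.7253, 4, 5.4228, 5.6553, 7.1121, 7.4446]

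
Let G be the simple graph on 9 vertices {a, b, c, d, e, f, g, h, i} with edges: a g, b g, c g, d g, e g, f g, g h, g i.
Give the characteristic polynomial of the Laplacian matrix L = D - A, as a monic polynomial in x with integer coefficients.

x^9 - 16x^8 + 84x^7 - 224x^6 + 350x^5 - 336x^4 + 196x^3 - 64x^2 + 9x

With the vertex order [a, b, c, d, e, f, g, h, i], the degrees are [1, 1, 1, 1, 1, 1, 8, 1, 1], giving D = diag(1, 1, 1, 1, 1, 1, 8, 1, 1) and L = D - A. Computing det(xI - L) by cofactor expansion (or equivalently via sum-over-permutations) gives x^9 - 16x^8 + 84x^7 - 224x^6 + 350x^5 - 336x^4 + 196x^3 - 64x^2 + 9x. The constant term is 0 because L is singular (the all-ones vector lies in its kernel). There is one zero in the spectrum, matching the 1 component. The largest eigenvalue, 9, is at most the vertex count 9.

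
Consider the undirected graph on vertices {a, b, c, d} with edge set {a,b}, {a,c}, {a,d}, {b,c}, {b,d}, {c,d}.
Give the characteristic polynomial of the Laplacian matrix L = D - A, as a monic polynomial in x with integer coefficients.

Each diagonal entry of L is the vertex degree and each off-diagonal entry is -1 where an edge is present, 0 otherwise; in the order [a, b, c, d] the diagonal is [3, 3, 3, 3]. L has integer entries, so p(x) = det(xI - L) has integer coefficients. Expanding the determinant yields x^4 - 12x^3 + 48x^2 - 64x. The coefficient of x^3 equals -trace(L) = -12, matching the sum of degrees. There is one zero in the spectrum, matching the 1 component.

x^4 - 12x^3 + 48x^2 - 64x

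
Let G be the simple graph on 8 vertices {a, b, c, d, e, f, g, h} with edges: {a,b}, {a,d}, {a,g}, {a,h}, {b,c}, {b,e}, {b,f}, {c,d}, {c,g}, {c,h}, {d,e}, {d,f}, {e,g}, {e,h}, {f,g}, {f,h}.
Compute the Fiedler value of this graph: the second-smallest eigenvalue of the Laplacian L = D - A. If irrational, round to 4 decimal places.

Each diagonal entry of L is the vertex degree and each off-diagonal entry is -1 where an edge is present, 0 otherwise; in the order [a, b, c, d, e, f, g, h] the diagonal is [4, 4, 4, 4, 4, 4, 4, 4]. The sorted Laplacian eigenvalues are [0, 4, 4, 4, 4, 4, 4, 8]; the algebraic connectivity is the second entry, 4.

4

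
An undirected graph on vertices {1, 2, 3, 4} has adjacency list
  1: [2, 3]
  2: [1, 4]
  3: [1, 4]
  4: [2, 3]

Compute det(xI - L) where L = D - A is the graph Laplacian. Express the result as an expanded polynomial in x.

With the vertex order [1, 2, 3, 4], the degrees are [2, 2, 2, 2], giving D = diag(2, 2, 2, 2) and L = D - A. L has integer entries, so p(x) = det(xI - L) has integer coefficients. Expanding the determinant yields x^4 - 8x^3 + 20x^2 - 16x. The constant term is 0 because L is singular (the all-ones vector lies in its kernel). The largest eigenvalue, 4, is at most the vertex count 4. By the matrix-tree theorem the graph has (1/4) * product of the nonzero eigenvalues = 4 spanning trees.

x^4 - 8x^3 + 20x^2 - 16x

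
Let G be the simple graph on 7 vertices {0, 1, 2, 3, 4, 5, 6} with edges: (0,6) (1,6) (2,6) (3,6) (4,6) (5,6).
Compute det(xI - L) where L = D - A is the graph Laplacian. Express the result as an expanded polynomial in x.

Reading degrees in the order [0, 1, 2, 3, 4, 5, 6] gives [1, 1, 1, 1, 1, 1, 6]; set D = diag(1, 1, 1, 1, 1, 1, 6) and form L = D - A. Computing det(xI - L) by cofactor expansion (or equivalently via sum-over-permutations) gives x^7 - 12x^6 + 45x^5 - 80x^4 + 75x^3 - 36x^2 + 7x. Since p(0) = det(-L) = 0, x divides p(x). By the matrix-tree theorem the graph has (1/7) * product of the nonzero eigenvalues = 1 spanning tree. The largest eigenvalue, 7, is at most the vertex count 7.

x^7 - 12x^6 + 45x^5 - 80x^4 + 75x^3 - 36x^2 + 7x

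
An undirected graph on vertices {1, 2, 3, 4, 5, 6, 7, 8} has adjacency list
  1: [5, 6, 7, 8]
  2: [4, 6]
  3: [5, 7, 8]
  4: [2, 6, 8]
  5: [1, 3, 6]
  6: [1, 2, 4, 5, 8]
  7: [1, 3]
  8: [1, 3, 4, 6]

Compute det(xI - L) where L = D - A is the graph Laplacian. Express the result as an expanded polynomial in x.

x^8 - 26x^7 + 279x^6 - 1596x^5 + 5233x^4 - 9770x^3 + 9511x^2 - 3648x

Reading degrees in the order [1, 2, 3, 4, 5, 6, 7, 8] gives [4, 2, 3, 3, 3, 5, 2, 4]; set D = diag(4, 2, 3, 3, 3, 5, 2, 4) and form L = D - A. L has integer entries, so p(x) = det(xI - L) has integer coefficients. Expanding the determinant yields x^8 - 26x^7 + 279x^6 - 1596x^5 + 5233x^4 - 9770x^3 + 9511x^2 - 3648x. The constant term is 0 because L is singular (the all-ones vector lies in its kernel). The eigenvalues sum to 26, which equals trace(L) = 2|E|. By the matrix-tree theorem the graph has (1/8) * product of the nonzero eigenvalues = 456 spanning trees.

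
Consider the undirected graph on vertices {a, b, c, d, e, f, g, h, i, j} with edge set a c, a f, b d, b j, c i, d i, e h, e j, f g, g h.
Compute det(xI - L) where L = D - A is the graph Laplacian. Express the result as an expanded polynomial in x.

With the vertex order [a, b, c, d, e, f, g, h, i, j], the degrees are [2, 2, 2, 2, 2, 2, 2, 2, 2, 2], giving D = diag(2, 2, 2, 2, 2, 2, 2, 2, 2, 2) and L = D - A. Computing det(xI - L) by cofactor expansion (or equivalently via sum-over-permutations) gives x^10 - 20x^9 + 170x^8 - 800x^7 + 2275x^6 - 4004x^5 + 4290x^4 - 2640x^3 + 825x^2 - 100x. The constant term is 0 because L is singular (the all-ones vector lies in its kernel). The eigenvalues sum to 20, which equals trace(L) = 2|E|. The largest eigenvalue, 4, is at most the vertex count 10.

x^10 - 20x^9 + 170x^8 - 800x^7 + 2275x^6 - 4004x^5 + 4290x^4 - 2640x^3 + 825x^2 - 100x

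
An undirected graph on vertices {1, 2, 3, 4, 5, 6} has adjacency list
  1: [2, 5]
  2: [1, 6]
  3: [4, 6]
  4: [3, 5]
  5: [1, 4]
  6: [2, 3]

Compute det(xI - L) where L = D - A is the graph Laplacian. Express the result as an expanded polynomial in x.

Each diagonal entry of L is the vertex degree and each off-diagonal entry is -1 where an edge is present, 0 otherwise; in the order [1, 2, 3, 4, 5, 6] the diagonal is [2, 2, 2, 2, 2, 2]. Computing det(xI - L) by cofactor expansion (or equivalently via sum-over-permutations) gives x^6 - 12x^5 + 54x^4 - 112x^3 + 105x^2 - 36x. The constant term is 0 because L is singular (the all-ones vector lies in its kernel). There is one zero in the spectrum, matching the 1 component.

x^6 - 12x^5 + 54x^4 - 112x^3 + 105x^2 - 36x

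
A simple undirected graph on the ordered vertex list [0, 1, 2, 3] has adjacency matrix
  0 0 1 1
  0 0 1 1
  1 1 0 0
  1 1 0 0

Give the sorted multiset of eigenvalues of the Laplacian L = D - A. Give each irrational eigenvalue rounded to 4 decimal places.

[0, 2, 2, 4]

With the vertex order [0, 1, 2, 3], the degrees are [2, 2, 2, 2], giving D = diag(2, 2, 2, 2) and L = D - A. Since every row of L sums to 0, the all-ones vector is in the kernel and 0 is an eigenvalue. The single zero eigenvalue shows the graph is connected.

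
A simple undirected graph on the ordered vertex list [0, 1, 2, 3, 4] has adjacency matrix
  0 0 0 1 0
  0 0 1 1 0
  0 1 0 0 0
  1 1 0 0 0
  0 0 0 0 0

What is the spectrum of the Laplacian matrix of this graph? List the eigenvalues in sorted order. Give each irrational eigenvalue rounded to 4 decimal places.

Each diagonal entry of L is the vertex degree and each off-diagonal entry is -1 where an edge is present, 0 otherwise; in the order [0, 1, 2, 3, 4] the diagonal is [1, 2, 1, 2, 0]. Diagonalising L (or applying a numerical eigensolver to the 5x5 matrix) gives the spectrum above. The 2 zero eigenvalues correspond to the 2 connected components.

[0, 0, 0.5858, 2, 3.4142]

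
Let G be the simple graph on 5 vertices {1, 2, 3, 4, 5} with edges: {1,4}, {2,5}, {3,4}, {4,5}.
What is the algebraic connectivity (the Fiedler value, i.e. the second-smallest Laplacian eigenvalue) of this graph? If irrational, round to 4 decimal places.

With the vertex order [1, 2, 3, 4, 5], the degrees are [1, 1, 1, 3, 2], giving D = diag(1, 1, 1, 3, 2) and L = D - A. The smallest Laplacian eigenvalue is always 0. The next one, lambda_2 = 0.5188, measures how hard the graph is to disconnect: larger values mean better connectivity. The largest eigenvalue, 4.1701, is at most the vertex count 5.

0.5188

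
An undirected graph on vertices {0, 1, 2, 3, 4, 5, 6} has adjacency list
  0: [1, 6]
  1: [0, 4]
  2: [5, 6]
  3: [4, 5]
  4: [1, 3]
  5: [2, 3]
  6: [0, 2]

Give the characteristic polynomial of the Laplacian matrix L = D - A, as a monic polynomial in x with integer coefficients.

x^7 - 14x^6 + 77x^5 - 210x^4 + 294x^3 - 196x^2 + 49x

With the vertex order [0, 1, 2, 3, 4, 5, 6], the degrees are [2, 2, 2, 2, 2, 2, 2], giving D = diag(2, 2, 2, 2, 2, 2, 2) and L = D - A. L has integer entries, so p(x) = det(xI - L) has integer coefficients. Expanding the determinant yields x^7 - 14x^6 + 77x^5 - 210x^4 + 294x^3 - 196x^2 + 49x. The coefficient of x^6 equals -trace(L) = -14, matching the sum of degrees. The largest eigenvalue, 3.8019, is at most the vertex count 7.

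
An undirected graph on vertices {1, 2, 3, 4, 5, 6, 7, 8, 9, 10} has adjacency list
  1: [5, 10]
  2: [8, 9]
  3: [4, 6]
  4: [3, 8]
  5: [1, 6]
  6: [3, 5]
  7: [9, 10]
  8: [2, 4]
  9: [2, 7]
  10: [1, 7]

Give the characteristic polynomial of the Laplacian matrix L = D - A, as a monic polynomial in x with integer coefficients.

Each diagonal entry of L is the vertex degree and each off-diagonal entry is -1 where an edge is present, 0 otherwise; in the order [1, 2, 3, 4, 5, 6, 7, 8, 9, 10] the diagonal is [2, 2, 2, 2, 2, 2, 2, 2, 2, 2]. L has integer entries, so p(x) = det(xI - L) has integer coefficients. Expanding the determinant yields x^10 - 20x^9 + 170x^8 - 800x^7 + 2275x^6 - 4004x^5 + 4290x^4 - 2640x^3 + 825x^2 - 100x. Since p(0) = det(-L) = 0, x divides p(x). The eigenvalues sum to 20, which equals trace(L) = 2|E|. The largest eigenvalue, 4, is at most the vertex count 10.

x^10 - 20x^9 + 170x^8 - 800x^7 + 2275x^6 - 4004x^5 + 4290x^4 - 2640x^3 + 825x^2 - 100x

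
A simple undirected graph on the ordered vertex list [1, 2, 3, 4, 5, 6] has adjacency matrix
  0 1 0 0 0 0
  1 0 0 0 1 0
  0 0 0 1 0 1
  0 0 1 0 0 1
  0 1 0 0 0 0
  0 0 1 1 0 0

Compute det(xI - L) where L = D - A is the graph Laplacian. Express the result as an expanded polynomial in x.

Each diagonal entry of L is the vertex degree and each off-diagonal entry is -1 where an edge is present, 0 otherwise; in the order [1, 2, 3, 4, 5, 6] the diagonal is [1, 2, 2, 2, 1, 2]. L has integer entries, so p(x) = det(xI - L) has integer coefficients. Expanding the determinant yields x^6 - 10x^5 + 36x^4 - 54x^3 + 27x^2. The constant term is 0 because L is singular (the all-ones vector lies in its kernel). There are 2 zeros in the spectrum, matching the 2 components.

x^6 - 10x^5 + 36x^4 - 54x^3 + 27x^2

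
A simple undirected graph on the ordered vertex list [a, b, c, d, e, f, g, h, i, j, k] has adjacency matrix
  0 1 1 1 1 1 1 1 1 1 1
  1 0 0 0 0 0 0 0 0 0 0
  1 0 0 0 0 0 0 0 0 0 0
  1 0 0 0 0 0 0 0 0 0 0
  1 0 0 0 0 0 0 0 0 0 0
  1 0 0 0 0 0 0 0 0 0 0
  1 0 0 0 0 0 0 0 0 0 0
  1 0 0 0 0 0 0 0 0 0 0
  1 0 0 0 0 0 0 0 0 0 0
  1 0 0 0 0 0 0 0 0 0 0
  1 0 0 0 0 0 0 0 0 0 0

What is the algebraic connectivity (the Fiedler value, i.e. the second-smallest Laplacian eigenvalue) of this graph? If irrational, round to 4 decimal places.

With the vertex order [a, b, c, d, e, f, g, h, i, j, k], the degrees are [10, 1, 1, 1, 1, 1, 1, 1, 1, 1, 1], giving D = diag(10, 1, 1, 1, 1, 1, 1, 1, 1, 1, 1) and L = D - A. Computing the eigenvalues of L and sorting gives [0, 1, 1, 1, 1, 1, 1, 1, 1, 1, 11]. The Fiedler value lambda_2 = 1 is strictly positive, so the graph is connected. The largest eigenvalue, 11, is at most the vertex count 11.

1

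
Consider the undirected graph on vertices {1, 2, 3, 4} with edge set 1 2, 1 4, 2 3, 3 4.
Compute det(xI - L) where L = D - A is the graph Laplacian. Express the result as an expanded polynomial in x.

Reading degrees in the order [1, 2, 3, 4] gives [2, 2, 2, 2]; set D = diag(2, 2, 2, 2) and form L = D - A. L has integer entries, so p(x) = det(xI - L) has integer coefficients. Expanding the determinant yields x^4 - 8x^3 + 20x^2 - 16x. The coefficient of x^3 equals -trace(L) = -8, matching the sum of degrees. There is one zero in the spectrum, matching the 1 component. By the matrix-tree theorem the graph has (1/4) * product of the nonzero eigenvalues = 4 spanning trees.

x^4 - 8x^3 + 20x^2 - 16x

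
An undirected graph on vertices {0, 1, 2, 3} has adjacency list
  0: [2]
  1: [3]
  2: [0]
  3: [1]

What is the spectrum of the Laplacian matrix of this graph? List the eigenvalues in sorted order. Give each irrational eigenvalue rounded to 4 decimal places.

Reading degrees in the order [0, 1, 2, 3] gives [1, 1, 1, 1]; set D = diag(1, 1, 1, 1) and form L = D - A. Since every row of L sums to 0, the all-ones vector is in the kernel and 0 is an eigenvalue. The 2 zero eigenvalues correspond to the 2 connected components. The largest eigenvalue, 2, is at most the vertex count 4. There are 2 zeros in the spectrum, matching the 2 components.

[0, 0, 2, 2]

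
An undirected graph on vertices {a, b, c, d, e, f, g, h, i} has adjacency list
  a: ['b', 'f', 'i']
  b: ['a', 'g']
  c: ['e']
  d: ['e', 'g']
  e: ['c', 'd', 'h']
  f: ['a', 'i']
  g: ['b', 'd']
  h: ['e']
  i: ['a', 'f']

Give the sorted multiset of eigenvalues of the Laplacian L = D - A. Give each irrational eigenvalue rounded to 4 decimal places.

With the vertex order [a, b, c, d, e, f, g, h, i], the degrees are [3, 2, 1, 2, 3, 2, 2, 1, 2], giving D = diag(3, 2, 1, 2, 3, 2, 2, 1, 2) and L = D - A. The multiplicity of 0 as a Laplacian eigenvalue equals the number of connected components. There is one zero in the spectrum, matching the 1 component. By the matrix-tree theorem the graph has (1/9) * product of the nonzero eigenvalues = 3 spanning trees.

[0, 0.1392, 0.6972, 1, 1.7459, 3, 3, 4.1149, 4.3028]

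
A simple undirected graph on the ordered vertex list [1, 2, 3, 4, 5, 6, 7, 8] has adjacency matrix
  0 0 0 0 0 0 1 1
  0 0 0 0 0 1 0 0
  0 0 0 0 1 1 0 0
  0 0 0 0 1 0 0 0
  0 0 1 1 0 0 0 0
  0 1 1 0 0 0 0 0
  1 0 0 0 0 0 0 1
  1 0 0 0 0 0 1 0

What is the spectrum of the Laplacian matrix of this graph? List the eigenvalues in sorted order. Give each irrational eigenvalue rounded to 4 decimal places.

With the vertex order [1, 2, 3, 4, 5, 6, 7, 8], the degrees are [2, 1, 2, 1, 2, 2, 2, 2], giving D = diag(2, 1, 2, 1, 2, 2, 2, 2) and L = D - A. Diagonalising L (or applying a numerical eigensolver to the 8x8 matrix) gives the spectrum above. The 2 zero eigenvalues correspond to the 2 connected components. The largest eigenvalue, 3.6180, is at most the vertex count 8.

[0, 0, 0.3820, 1.3820, 2.6180, 3, 3, 3.6180]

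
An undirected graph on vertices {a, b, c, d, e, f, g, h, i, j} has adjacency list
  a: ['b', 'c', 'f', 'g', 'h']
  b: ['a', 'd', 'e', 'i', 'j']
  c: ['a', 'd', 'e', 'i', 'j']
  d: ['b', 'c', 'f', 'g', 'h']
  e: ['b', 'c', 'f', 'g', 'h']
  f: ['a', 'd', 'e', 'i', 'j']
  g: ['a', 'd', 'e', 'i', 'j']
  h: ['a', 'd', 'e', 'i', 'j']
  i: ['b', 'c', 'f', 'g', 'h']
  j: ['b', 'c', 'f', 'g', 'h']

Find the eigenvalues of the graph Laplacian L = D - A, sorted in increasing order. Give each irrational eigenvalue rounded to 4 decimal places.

[0, 5, 5, 5, 5, 5, 5, 5, 5, 10]

Each diagonal entry of L is the vertex degree and each off-diagonal entry is -1 where an edge is present, 0 otherwise; in the order [a, b, c, d, e, f, g, h, i, j] the diagonal is [5, 5, 5, 5, 5, 5, 5, 5, 5, 5]. Since every row of L sums to 0, the all-ones vector is in the kernel and 0 is an eigenvalue. By the matrix-tree theorem the graph has (1/10) * product of the nonzero eigenvalues = 390625 spanning trees.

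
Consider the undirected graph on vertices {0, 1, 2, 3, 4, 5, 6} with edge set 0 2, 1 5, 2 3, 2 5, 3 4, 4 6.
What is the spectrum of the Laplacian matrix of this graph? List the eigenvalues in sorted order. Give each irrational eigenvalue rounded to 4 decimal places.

[0, 0.2603, 0.6262, 1.4055, 2.2742, 3.0996, 4.3342]

Reading degrees in the order [0, 1, 2, 3, 4, 5, 6] gives [1, 1, 3, 2, 2, 2, 1]; set D = diag(1, 1, 3, 2, 2, 2, 1) and form L = D - A. The multiplicity of 0 as a Laplacian eigenvalue equals the number of connected components. There is one zero in the spectrum, matching the 1 component.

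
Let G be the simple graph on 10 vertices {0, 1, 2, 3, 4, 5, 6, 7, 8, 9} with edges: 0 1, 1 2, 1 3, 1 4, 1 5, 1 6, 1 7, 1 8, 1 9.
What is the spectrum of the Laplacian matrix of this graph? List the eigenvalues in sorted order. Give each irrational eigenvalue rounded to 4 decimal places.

Reading degrees in the order [0, 1, 2, 3, 4, 5, 6, 7, 8, 9] gives [1, 9, 1, 1, 1, 1, 1, 1, 1, 1]; set D = diag(1, 9, 1, 1, 1, 1, 1, 1, 1, 1) and form L = D - A. L is symmetric positive semidefinite, so every eigenvalue is real and nonnegative. The largest eigenvalue, 10, is at most the vertex count 10.

[0, 1, 1, 1, 1, 1, 1, 1, 1, 10]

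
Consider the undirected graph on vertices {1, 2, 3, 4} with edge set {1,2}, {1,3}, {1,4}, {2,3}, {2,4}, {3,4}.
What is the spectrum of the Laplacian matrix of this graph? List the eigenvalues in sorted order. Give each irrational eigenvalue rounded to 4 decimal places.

[0, 4, 4, 4]

Each diagonal entry of L is the vertex degree and each off-diagonal entry is -1 where an edge is present, 0 otherwise; in the order [1, 2, 3, 4] the diagonal is [3, 3, 3, 3]. Since every row of L sums to 0, the all-ones vector is in the kernel and 0 is an eigenvalue. The single zero eigenvalue shows the graph is connected.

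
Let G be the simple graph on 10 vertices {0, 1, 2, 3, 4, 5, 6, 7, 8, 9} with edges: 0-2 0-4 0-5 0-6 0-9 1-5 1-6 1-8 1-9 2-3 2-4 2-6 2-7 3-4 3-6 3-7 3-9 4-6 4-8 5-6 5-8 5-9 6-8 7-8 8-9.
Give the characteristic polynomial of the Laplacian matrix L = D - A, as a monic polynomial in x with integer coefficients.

Reading degrees in the order [0, 1, 2, 3, 4, 5, 6, 7, 8, 9] gives [5, 4, 5, 5, 5, 5, 7, 3, 6, 5]; set D = diag(5, 4, 5, 5, 5, 5, 7, 3, 6, 5) and form L = D - A. Computing det(xI - L) by cofactor expansion (or equivalently via sum-over-permutations) gives x^10 - 50x^9 + 1095x^8 - 13774x^7 + 109559x^6 - 570698x^5 + 1943708x^4 - 4165316x^3 + 5083427x^2 - 2683360x. Since p(0) = det(-L) = 0, x divides p(x). There is one zero in the spectrum, matching the 1 component. The eigenvalues sum to 50, which equals trace(L) = 2|E|.

x^10 - 50x^9 + 1095x^8 - 13774x^7 + 109559x^6 - 570698x^5 + 1943708x^4 - 4165316x^3 + 5083427x^2 - 2683360x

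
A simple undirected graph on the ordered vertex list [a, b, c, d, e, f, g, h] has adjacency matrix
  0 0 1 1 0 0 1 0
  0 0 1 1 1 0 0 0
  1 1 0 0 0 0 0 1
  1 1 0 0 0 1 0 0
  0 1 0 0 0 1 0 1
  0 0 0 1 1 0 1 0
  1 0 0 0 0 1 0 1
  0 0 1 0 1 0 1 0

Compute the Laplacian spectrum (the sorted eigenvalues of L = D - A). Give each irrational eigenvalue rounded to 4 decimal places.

[0, 2, 2, 2, 4, 4, 4, 6]

Each diagonal entry of L is the vertex degree and each off-diagonal entry is -1 where an edge is present, 0 otherwise; in the order [a, b, c, d, e, f, g, h] the diagonal is [3, 3, 3, 3, 3, 3, 3, 3]. The multiplicity of 0 as a Laplacian eigenvalue equals the number of connected components. The single zero eigenvalue shows the graph is connected. There is one zero in the spectrum, matching the 1 component. The largest eigenvalue, 6, is at most the vertex count 8.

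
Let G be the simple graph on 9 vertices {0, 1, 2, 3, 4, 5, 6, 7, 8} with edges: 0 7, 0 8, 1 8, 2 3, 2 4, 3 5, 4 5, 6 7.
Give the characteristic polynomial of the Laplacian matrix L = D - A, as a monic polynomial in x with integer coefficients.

With the vertex order [0, 1, 2, 3, 4, 5, 6, 7, 8], the degrees are [2, 1, 2, 2, 2, 2, 1, 2, 2], giving D = diag(2, 1, 2, 2, 2, 2, 1, 2, 2) and L = D - A. Computing det(xI - L) by cofactor expansion (or equivalently via sum-over-permutations) gives x^9 - 16x^8 + 105x^7 - 364x^6 + 713x^5 - 776x^4 + 420x^3 - 80x^2. The constant term is 0 because L is singular (the all-ones vector lies in its kernel). There are 2 zeros in the spectrum, matching the 2 components.

x^9 - 16x^8 + 105x^7 - 364x^6 + 713x^5 - 776x^4 + 420x^3 - 80x^2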